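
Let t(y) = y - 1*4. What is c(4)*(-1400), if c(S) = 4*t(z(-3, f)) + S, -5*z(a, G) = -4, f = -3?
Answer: 12320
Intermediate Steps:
z(a, G) = ⅘ (z(a, G) = -⅕*(-4) = ⅘)
t(y) = -4 + y (t(y) = y - 4 = -4 + y)
c(S) = -64/5 + S (c(S) = 4*(-4 + ⅘) + S = 4*(-16/5) + S = -64/5 + S)
c(4)*(-1400) = (-64/5 + 4)*(-1400) = -44/5*(-1400) = 12320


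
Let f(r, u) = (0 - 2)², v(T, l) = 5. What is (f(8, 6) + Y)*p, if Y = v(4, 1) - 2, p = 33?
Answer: 231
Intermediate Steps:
Y = 3 (Y = 5 - 2 = 3)
f(r, u) = 4 (f(r, u) = (-2)² = 4)
(f(8, 6) + Y)*p = (4 + 3)*33 = 7*33 = 231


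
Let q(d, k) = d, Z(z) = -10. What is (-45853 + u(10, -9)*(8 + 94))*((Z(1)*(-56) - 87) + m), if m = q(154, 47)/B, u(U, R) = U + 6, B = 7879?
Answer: -164808173541/7879 ≈ -2.0917e+7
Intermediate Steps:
u(U, R) = 6 + U
m = 154/7879 ≈ 0.019546
(-45853 + u(10, -9)*(8 + 94))*((Z(1)*(-56) - 87) + m) = (-45853 + (6 + 10)*(8 + 94))*((-10*(-56) - 87) + 154/7879) = (-45853 + 16*102)*((560 - 87) + 154/7879) = (-45853 + 1632)*(473 + 154/7879) = -44221*3726921/7879 = -164808173541/7879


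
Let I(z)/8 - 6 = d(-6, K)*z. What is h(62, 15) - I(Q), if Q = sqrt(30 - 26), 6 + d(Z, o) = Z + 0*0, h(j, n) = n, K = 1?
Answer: 159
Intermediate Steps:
d(Z, o) = -6 + Z (d(Z, o) = -6 + (Z + 0*0) = -6 + (Z + 0) = -6 + Z)
Q = 2 (Q = sqrt(4) = 2)
I(z) = 48 - 96*z (I(z) = 48 + 8*((-6 - 6)*z) = 48 + 8*(-12*z) = 48 - 96*z)
h(62, 15) - I(Q) = 15 - (48 - 96*2) = 15 - (48 - 192) = 15 - 1*(-144) = 15 + 144 = 159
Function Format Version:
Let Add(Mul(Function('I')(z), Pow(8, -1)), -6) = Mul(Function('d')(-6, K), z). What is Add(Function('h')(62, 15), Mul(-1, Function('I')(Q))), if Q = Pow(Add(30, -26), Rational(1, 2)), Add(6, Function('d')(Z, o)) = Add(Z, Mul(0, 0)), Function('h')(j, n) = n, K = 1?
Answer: 159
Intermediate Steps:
Function('d')(Z, o) = Add(-6, Z) (Function('d')(Z, o) = Add(-6, Add(Z, Mul(0, 0))) = Add(-6, Add(Z, 0)) = Add(-6, Z))
Q = 2 (Q = Pow(4, Rational(1, 2)) = 2)
Function('I')(z) = Add(48, Mul(-96, z)) (Function('I')(z) = Add(48, Mul(8, Mul(Add(-6, -6), z))) = Add(48, Mul(8, Mul(-12, z))) = Add(48, Mul(-96, z)))
Add(Function('h')(62, 15), Mul(-1, Function('I')(Q))) = Add(15, Mul(-1, Add(48, Mul(-96, 2)))) = Add(15, Mul(-1, Add(48, -192))) = Add(15, Mul(-1, -144)) = Add(15, 144) = 159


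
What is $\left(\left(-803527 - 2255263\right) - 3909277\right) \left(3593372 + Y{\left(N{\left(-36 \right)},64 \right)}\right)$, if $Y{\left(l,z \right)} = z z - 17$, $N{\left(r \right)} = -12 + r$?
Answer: $-25067279597217$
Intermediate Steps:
$Y{\left(l,z \right)} = -17 + z^{2}$ ($Y{\left(l,z \right)} = z^{2} - 17 = -17 + z^{2}$)
$\left(\left(-803527 - 2255263\right) - 3909277\right) \left(3593372 + Y{\left(N{\left(-36 \right)},64 \right)}\right) = \left(\left(-803527 - 2255263\right) - 3909277\right) \left(3593372 - \left(17 - 64^{2}\right)\right) = \left(\left(-803527 - 2255263\right) - 3909277\right) \left(3593372 + \left(-17 + 4096\right)\right) = \left(-3058790 - 3909277\right) \left(3593372 + 4079\right) = \left(-6968067\right) 3597451 = -25067279597217$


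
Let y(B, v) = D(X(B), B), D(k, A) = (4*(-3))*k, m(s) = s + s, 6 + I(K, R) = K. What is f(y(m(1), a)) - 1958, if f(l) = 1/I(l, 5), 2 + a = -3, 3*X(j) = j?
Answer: -27413/14 ≈ -1958.1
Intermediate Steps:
I(K, R) = -6 + K
X(j) = j/3
m(s) = 2*s
a = -5 (a = -2 - 3 = -5)
D(k, A) = -12*k
y(B, v) = -4*B
f(l) = 1/(-6 + l)
f(y(m(1), a)) - 1958 = 1/(-6 - 8) - 1958 = 1/(-14) - 1958 = -1/14 - 1958 = -27413/14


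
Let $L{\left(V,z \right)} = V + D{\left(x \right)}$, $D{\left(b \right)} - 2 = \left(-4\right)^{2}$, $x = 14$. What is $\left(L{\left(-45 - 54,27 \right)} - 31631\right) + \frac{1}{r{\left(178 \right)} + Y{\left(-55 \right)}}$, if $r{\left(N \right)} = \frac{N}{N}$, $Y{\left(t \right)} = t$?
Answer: $- \frac{1712449}{54} \approx -31712.0$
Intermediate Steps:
$r{\left(N \right)} = 1$
$D{\left(b \right)} = 18$ ($D{\left(b \right)} = 2 + \left(-4\right)^{2} = 2 + 16 = 18$)
$L{\left(V,z \right)} = 18 + V$ ($L{\left(V,z \right)} = V + 18 = 18 + V$)
$\left(L{\left(-45 - 54,27 \right)} - 31631\right) + \frac{1}{r{\left(178 \right)} + Y{\left(-55 \right)}} = \left(\left(18 - 99\right) - 31631\right) + \frac{1}{1 - 55} = \left(\left(18 - 99\right) - 31631\right) + \frac{1}{-54} = \left(-81 - 31631\right) - \frac{1}{54} = -31712 - \frac{1}{54} = - \frac{1712449}{54}$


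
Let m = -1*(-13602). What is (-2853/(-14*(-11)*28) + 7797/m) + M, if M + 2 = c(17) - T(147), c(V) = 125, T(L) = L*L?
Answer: -210033046051/9775304 ≈ -21486.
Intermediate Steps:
T(L) = L²
m = 13602
M = -21486 (M = -2 + (125 - 1*147²) = -2 + (125 - 1*21609) = -2 + (125 - 21609) = -2 - 21484 = -21486)
(-2853/(-14*(-11)*28) + 7797/m) + M = (-2853/(-14*(-11)*28) + 7797/13602) - 21486 = (-2853/(154*28) + 7797*(1/13602)) - 21486 = (-2853/4312 + 2599/4534) - 21486 = -864307/9775304 - 21486 = -210033046051/9775304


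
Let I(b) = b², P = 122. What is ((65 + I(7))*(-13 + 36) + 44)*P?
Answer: 325252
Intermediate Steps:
((65 + I(7))*(-13 + 36) + 44)*P = ((65 + 7²)*(-13 + 36) + 44)*122 = ((65 + 49)*23 + 44)*122 = (114*23 + 44)*122 = (2622 + 44)*122 = 2666*122 = 325252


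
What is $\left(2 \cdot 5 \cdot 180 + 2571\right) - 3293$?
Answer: $1078$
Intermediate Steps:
$\left(2 \cdot 5 \cdot 180 + 2571\right) - 3293 = \left(10 \cdot 180 + 2571\right) - 3293 = \left(1800 + 2571\right) - 3293 = 4371 - 3293 = 1078$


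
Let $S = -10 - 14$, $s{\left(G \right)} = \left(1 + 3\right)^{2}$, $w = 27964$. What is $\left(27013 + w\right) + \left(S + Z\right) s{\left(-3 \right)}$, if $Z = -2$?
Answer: $54561$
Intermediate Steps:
$s{\left(G \right)} = 16$ ($s{\left(G \right)} = 4^{2} = 16$)
$S = -24$ ($S = -10 - 14 = -24$)
$\left(27013 + w\right) + \left(S + Z\right) s{\left(-3 \right)} = \left(27013 + 27964\right) + \left(-24 - 2\right) 16 = 54977 - 416 = 54561$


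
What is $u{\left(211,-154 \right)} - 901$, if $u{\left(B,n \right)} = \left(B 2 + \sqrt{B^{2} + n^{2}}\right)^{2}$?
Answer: $245420 + 844 \sqrt{68237} \approx 4.6589 \cdot 10^{5}$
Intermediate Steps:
$u{\left(B,n \right)} = \left(\sqrt{B^{2} + n^{2}} + 2 B\right)^{2}$ ($u{\left(B,n \right)} = \left(2 B + \sqrt{B^{2} + n^{2}}\right)^{2} = \left(\sqrt{B^{2} + n^{2}} + 2 B\right)^{2}$)
$u{\left(211,-154 \right)} - 901 = \left(\sqrt{211^{2} + \left(-154\right)^{2}} + 2 \cdot 211\right)^{2} - 901 = \left(\sqrt{44521 + 23716} + 422\right)^{2} - 901 = \left(\sqrt{68237} + 422\right)^{2} - 901 = \left(422 + \sqrt{68237}\right)^{2} - 901 = -901 + \left(422 + \sqrt{68237}\right)^{2}$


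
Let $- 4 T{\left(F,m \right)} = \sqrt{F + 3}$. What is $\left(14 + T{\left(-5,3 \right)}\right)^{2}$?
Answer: $\frac{\left(56 - i \sqrt{2}\right)^{2}}{16} \approx 195.88 - 9.8995 i$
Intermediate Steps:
$T{\left(F,m \right)} = - \frac{\sqrt{3 + F}}{4}$ ($T{\left(F,m \right)} = - \frac{\sqrt{F + 3}}{4} = - \frac{\sqrt{3 + F}}{4}$)
$\left(14 + T{\left(-5,3 \right)}\right)^{2} = \left(14 - \frac{\sqrt{3 - 5}}{4}\right)^{2} = \left(14 - \frac{\sqrt{-2}}{4}\right)^{2} = \left(14 - \frac{i \sqrt{2}}{4}\right)^{2}$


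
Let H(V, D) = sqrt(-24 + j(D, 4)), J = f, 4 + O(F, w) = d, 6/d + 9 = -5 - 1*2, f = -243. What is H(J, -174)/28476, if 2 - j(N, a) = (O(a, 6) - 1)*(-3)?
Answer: I*sqrt(610)/113904 ≈ 0.00021683*I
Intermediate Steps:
d = -3/8 (d = 6/(-9 + (-5 - 1*2)) = 6/(-9 + (-5 - 2)) = 6/(-9 - 7) = 6/(-16) = 6*(-1/16) = -3/8 ≈ -0.37500)
O(F, w) = -35/8 (O(F, w) = -4 - 3/8 = -35/8)
J = -243
j(N, a) = -113/8 (j(N, a) = 2 - (-35/8 - 1)*(-3) = 2 - (-43)*(-3)/8 = 2 - 1*129/8 = 2 - 129/8 = -113/8)
H(V, D) = I*sqrt(610)/4 (H(V, D) = sqrt(-24 - 113/8) = sqrt(-305/8) = I*sqrt(610)/4)
H(J, -174)/28476 = (I*sqrt(610)/4)/28476 = (I*sqrt(610)/4)*(1/28476) = I*sqrt(610)/113904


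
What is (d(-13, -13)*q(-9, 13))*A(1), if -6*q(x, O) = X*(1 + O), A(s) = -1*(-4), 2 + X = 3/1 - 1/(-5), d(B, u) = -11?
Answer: 616/5 ≈ 123.20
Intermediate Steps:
X = 6/5 (X = -2 + (3/1 - 1/(-5)) = -2 + (3*1 - 1*(-⅕)) = -2 + (3 + ⅕) = -2 + 16/5 = 6/5 ≈ 1.2000)
A(s) = 4
q(x, O) = -⅕ - O/5 (q(x, O) = -(1 + O)/5 = -(6/5 + 6*O/5)/6 = -⅕ - O/5)
(d(-13, -13)*q(-9, 13))*A(1) = -11*(-⅕ - ⅕*13)*4 = -11*(-⅕ - 13/5)*4 = -11*(-14/5)*4 = (154/5)*4 = 616/5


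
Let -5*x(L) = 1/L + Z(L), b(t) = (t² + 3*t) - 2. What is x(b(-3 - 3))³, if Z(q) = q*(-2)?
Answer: 133432831/512000 ≈ 260.61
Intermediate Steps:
Z(q) = -2*q
b(t) = -2 + t² + 3*t
x(L) = -1/(5*L) + 2*L/5 (x(L) = -(1/L - 2*L)/5 = -1/(5*L) + 2*L/5)
x(b(-3 - 3))³ = ((-1 + 2*(-2 + (-3 - 3)² + 3*(-3 - 3))²)/(5*(-2 + (-3 - 3)² + 3*(-3 - 3))))³ = ((-1 + 2*(-2 + (-6)² + 3*(-6))²)/(5*(-2 + (-6)² + 3*(-6))))³ = ((-1 + 2*(-2 + 36 - 18)²)/(5*(-2 + 36 - 18)))³ = ((⅕)*(-1 + 2*16²)/16)³ = ((⅕)*(1/16)*(-1 + 2*256))³ = ((⅕)*(1/16)*(-1 + 512))³ = ((⅕)*(1/16)*511)³ = (511/80)³ = 133432831/512000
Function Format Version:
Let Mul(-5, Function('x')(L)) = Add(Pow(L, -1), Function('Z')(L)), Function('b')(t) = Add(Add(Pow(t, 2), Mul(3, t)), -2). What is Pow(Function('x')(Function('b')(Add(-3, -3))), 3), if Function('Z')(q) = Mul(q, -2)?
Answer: Rational(133432831, 512000) ≈ 260.61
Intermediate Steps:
Function('Z')(q) = Mul(-2, q)
Function('b')(t) = Add(-2, Pow(t, 2), Mul(3, t))
Function('x')(L) = Add(Mul(Rational(-1, 5), Pow(L, -1)), Mul(Rational(2, 5), L)) (Function('x')(L) = Mul(Rational(-1, 5), Add(Pow(L, -1), Mul(-2, L))) = Add(Mul(Rational(-1, 5), Pow(L, -1)), Mul(Rational(2, 5), L)))
Pow(Function('x')(Function('b')(Add(-3, -3))), 3) = Pow(Mul(Rational(1, 5), Pow(Add(-2, Pow(Add(-3, -3), 2), Mul(3, Add(-3, -3))), -1), Add(-1, Mul(2, Pow(Add(-2, Pow(Add(-3, -3), 2), Mul(3, Add(-3, -3))), 2)))), 3) = Pow(Mul(Rational(1, 5), Pow(Add(-2, Pow(-6, 2), Mul(3, -6)), -1), Add(-1, Mul(2, Pow(Add(-2, Pow(-6, 2), Mul(3, -6)), 2)))), 3) = Pow(Mul(Rational(1, 5), Pow(Add(-2, 36, -18), -1), Add(-1, Mul(2, Pow(Add(-2, 36, -18), 2)))), 3) = Pow(Mul(Rational(1, 5), Pow(16, -1), Add(-1, Mul(2, Pow(16, 2)))), 3) = Pow(Mul(Rational(1, 5), Rational(1, 16), Add(-1, Mul(2, 256))), 3) = Pow(Mul(Rational(1, 5), Rational(1, 16), Add(-1, 512)), 3) = Pow(Mul(Rational(1, 5), Rational(1, 16), 511), 3) = Pow(Rational(511, 80), 3) = Rational(133432831, 512000)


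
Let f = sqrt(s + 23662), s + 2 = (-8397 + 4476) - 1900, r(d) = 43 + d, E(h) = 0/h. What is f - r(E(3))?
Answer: -43 + sqrt(17839) ≈ 90.563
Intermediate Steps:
E(h) = 0
s = -5823 (s = -2 + ((-8397 + 4476) - 1900) = -2 + (-3921 - 1900) = -2 - 5821 = -5823)
f = sqrt(17839) (f = sqrt(-5823 + 23662) = sqrt(17839) ≈ 133.56)
f - r(E(3)) = sqrt(17839) - (43 + 0) = sqrt(17839) - 1*43 = sqrt(17839) - 43 = -43 + sqrt(17839)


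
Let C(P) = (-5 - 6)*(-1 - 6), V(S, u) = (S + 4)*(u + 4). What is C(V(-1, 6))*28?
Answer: 2156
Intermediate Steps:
V(S, u) = (4 + S)*(4 + u)
C(P) = 77 (C(P) = -11*(-7) = 77)
C(V(-1, 6))*28 = 77*28 = 2156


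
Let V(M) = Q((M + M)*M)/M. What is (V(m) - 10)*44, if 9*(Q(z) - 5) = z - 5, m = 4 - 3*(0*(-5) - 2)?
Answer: -968/3 ≈ -322.67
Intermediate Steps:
m = 10 (m = 4 - 3*(0 - 2) = 4 - 3*(-2) = 4 - 1*(-6) = 4 + 6 = 10)
Q(z) = 40/9 + z/9 (Q(z) = 5 + (z - 5)/9 = 5 + (-5 + z)/9 = 5 + (-5/9 + z/9) = 40/9 + z/9)
V(M) = (40/9 + 2*M²/9)/M (V(M) = (40/9 + ((M + M)*M)/9)/M = (40/9 + ((2*M)*M)/9)/M = (40/9 + (2*M²)/9)/M = (40/9 + 2*M²/9)/M)
(V(m) - 10)*44 = ((2/9)*(20 + 10²)/10 - 10)*44 = ((2/9)*(⅒)*(20 + 100) - 10)*44 = ((2/9)*(⅒)*120 - 10)*44 = (8/3 - 10)*44 = -22/3*44 = -968/3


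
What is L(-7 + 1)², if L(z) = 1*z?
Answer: 36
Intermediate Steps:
L(z) = z
L(-7 + 1)² = (-7 + 1)² = (-6)² = 36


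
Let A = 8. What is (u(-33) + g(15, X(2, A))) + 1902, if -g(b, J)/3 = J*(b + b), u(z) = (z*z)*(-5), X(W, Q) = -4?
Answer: -3183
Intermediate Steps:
u(z) = -5*z² (u(z) = z²*(-5) = -5*z²)
g(b, J) = -6*J*b (g(b, J) = -3*J*(b + b) = -3*J*2*b = -6*J*b)
(u(-33) + g(15, X(2, A))) + 1902 = (-5*(-33)² - 6*(-4)*15) + 1902 = (-5*1089 + 360) + 1902 = (-5445 + 360) + 1902 = -5085 + 1902 = -3183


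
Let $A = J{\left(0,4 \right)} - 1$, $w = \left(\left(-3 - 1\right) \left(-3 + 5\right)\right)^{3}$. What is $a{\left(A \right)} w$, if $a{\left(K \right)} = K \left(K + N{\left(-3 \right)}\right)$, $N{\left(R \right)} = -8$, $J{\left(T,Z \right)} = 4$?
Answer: $7680$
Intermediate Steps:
$w = -512$ ($w = \left(\left(-4\right) 2\right)^{3} = \left(-8\right)^{3} = -512$)
$A = 3$ ($A = 4 - 1 = 3$)
$a{\left(K \right)} = K \left(-8 + K\right)$ ($a{\left(K \right)} = K \left(K - 8\right) = K \left(-8 + K\right)$)
$a{\left(A \right)} w = 3 \left(-8 + 3\right) \left(-512\right) = 3 \left(-5\right) \left(-512\right) = \left(-15\right) \left(-512\right) = 7680$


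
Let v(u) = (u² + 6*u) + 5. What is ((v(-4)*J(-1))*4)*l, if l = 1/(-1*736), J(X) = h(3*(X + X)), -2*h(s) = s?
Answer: 9/184 ≈ 0.048913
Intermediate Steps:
h(s) = -s/2
v(u) = 5 + u² + 6*u
J(X) = -3*X (J(X) = -3*(X + X)/2 = -3*2*X/2 = -3*X)
l = -1/736 (l = 1/(-736) = -1/736 ≈ -0.0013587)
((v(-4)*J(-1))*4)*l = (((5 + (-4)² + 6*(-4))*(-3*(-1)))*4)*(-1/736) = (((5 + 16 - 24)*3)*4)*(-1/736) = (-3*3*4)*(-1/736) = -9*4*(-1/736) = -36*(-1/736) = 9/184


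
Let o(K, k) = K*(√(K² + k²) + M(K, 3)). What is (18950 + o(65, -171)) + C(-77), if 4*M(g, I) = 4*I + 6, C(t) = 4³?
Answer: 38613/2 + 65*√33466 ≈ 31197.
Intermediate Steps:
C(t) = 64
M(g, I) = 3/2 + I (M(g, I) = (4*I + 6)/4 = (6 + 4*I)/4 = 3/2 + I)
o(K, k) = K*(9/2 + √(K² + k²)) (o(K, k) = K*(√(K² + k²) + (3/2 + 3)) = K*(√(K² + k²) + 9/2) = K*(9/2 + √(K² + k²)))
(18950 + o(65, -171)) + C(-77) = (18950 + (½)*65*(9 + 2*√(65² + (-171)²))) + 64 = (18950 + (½)*65*(9 + 2*√(4225 + 29241))) + 64 = (18950 + (½)*65*(9 + 2*√33466)) + 64 = (18950 + (585/2 + 65*√33466)) + 64 = (38485/2 + 65*√33466) + 64 = 38613/2 + 65*√33466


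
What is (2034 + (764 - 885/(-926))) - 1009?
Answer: 1657499/926 ≈ 1790.0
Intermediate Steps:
(2034 + (764 - 885/(-926))) - 1009 = (2034 + (764 - 885*(-1)/926)) - 1009 = (2034 + (764 - 1*(-885/926))) - 1009 = (2034 + (764 + 885/926)) - 1009 = (2034 + 708349/926) - 1009 = 2591833/926 - 1009 = 1657499/926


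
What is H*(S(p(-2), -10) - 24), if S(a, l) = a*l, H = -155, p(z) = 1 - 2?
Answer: 2170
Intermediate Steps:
p(z) = -1
H*(S(p(-2), -10) - 24) = -155*(-1*(-10) - 24) = -155*(10 - 24) = -155*(-14) = 2170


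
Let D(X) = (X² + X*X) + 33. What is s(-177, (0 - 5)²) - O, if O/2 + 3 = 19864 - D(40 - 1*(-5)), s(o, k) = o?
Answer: -31733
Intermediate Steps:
D(X) = 33 + 2*X² (D(X) = (X² + X²) + 33 = 2*X² + 33 = 33 + 2*X²)
O = 31556 (O = -6 + 2*(19864 - (33 + 2*(40 - 1*(-5))²)) = -6 + 2*(19864 - (33 + 2*(40 + 5)²)) = -6 + 2*(19864 - (33 + 2*45²)) = -6 + 2*(19864 - (33 + 2*2025)) = -6 + 2*(19864 - (33 + 4050)) = -6 + 2*(19864 - 1*4083) = -6 + 2*(19864 - 4083) = -6 + 2*15781 = -6 + 31562 = 31556)
s(-177, (0 - 5)²) - O = -177 - 1*31556 = -177 - 31556 = -31733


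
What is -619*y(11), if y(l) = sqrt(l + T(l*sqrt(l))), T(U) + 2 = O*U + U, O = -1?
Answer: -1857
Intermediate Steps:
T(U) = -2 (T(U) = -2 + (-U + U) = -2 + 0 = -2)
y(l) = sqrt(-2 + l) (y(l) = sqrt(l - 2) = sqrt(-2 + l))
-619*y(11) = -619*sqrt(-2 + 11) = -619*sqrt(9) = -619*3 = -1857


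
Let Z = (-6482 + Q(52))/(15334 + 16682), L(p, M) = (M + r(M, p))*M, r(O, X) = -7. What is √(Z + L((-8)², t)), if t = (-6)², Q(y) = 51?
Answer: √66869964273/8004 ≈ 32.308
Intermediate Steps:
t = 36
L(p, M) = M*(-7 + M) (L(p, M) = (M - 7)*M = (-7 + M)*M = M*(-7 + M))
Z = -6431/32016 (Z = (-6482 + 51)/(15334 + 16682) = -6431/32016 ≈ -0.20087)
√(Z + L((-8)², t)) = √(-6431/32016 + 36*(-7 + 36)) = √(-6431/32016 + 36*29) = √(-6431/32016 + 1044) = √(33418273/32016) = √66869964273/8004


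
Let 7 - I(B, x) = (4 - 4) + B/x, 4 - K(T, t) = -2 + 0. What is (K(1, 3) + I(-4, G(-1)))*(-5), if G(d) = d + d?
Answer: -55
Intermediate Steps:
K(T, t) = 6 (K(T, t) = 4 - (-2 + 0) = 4 - 1*(-2) = 4 + 2 = 6)
G(d) = 2*d
I(B, x) = 7 - B/x (I(B, x) = 7 - ((4 - 4) + B/x) = 7 - (0 + B/x) = 7 - B/x)
(K(1, 3) + I(-4, G(-1)))*(-5) = (6 + (7 - 1*(-4)/2*(-1)))*(-5) = (6 + (7 - 1*(-4)/(-2)))*(-5) = (6 + (7 - 1*(-4)*(-1/2)))*(-5) = (6 + (7 - 2))*(-5) = (6 + 5)*(-5) = 11*(-5) = -55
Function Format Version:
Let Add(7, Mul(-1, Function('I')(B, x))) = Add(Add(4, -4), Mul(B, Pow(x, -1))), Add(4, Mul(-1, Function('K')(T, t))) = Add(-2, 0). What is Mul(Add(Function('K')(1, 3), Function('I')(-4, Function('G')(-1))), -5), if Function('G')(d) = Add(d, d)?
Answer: -55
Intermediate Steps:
Function('K')(T, t) = 6 (Function('K')(T, t) = Add(4, Mul(-1, Add(-2, 0))) = Add(4, Mul(-1, -2)) = Add(4, 2) = 6)
Function('G')(d) = Mul(2, d)
Function('I')(B, x) = Add(7, Mul(-1, B, Pow(x, -1))) (Function('I')(B, x) = Add(7, Mul(-1, Add(Add(4, -4), Mul(B, Pow(x, -1))))) = Add(7, Mul(-1, Add(0, Mul(B, Pow(x, -1))))) = Add(7, Mul(-1, Mul(B, Pow(x, -1)))) = Add(7, Mul(-1, B, Pow(x, -1))))
Mul(Add(Function('K')(1, 3), Function('I')(-4, Function('G')(-1))), -5) = Mul(Add(6, Add(7, Mul(-1, -4, Pow(Mul(2, -1), -1)))), -5) = Mul(Add(6, Add(7, Mul(-1, -4, Pow(-2, -1)))), -5) = Mul(Add(6, Add(7, Mul(-1, -4, Rational(-1, 2)))), -5) = Mul(Add(6, Add(7, -2)), -5) = Mul(Add(6, 5), -5) = Mul(11, -5) = -55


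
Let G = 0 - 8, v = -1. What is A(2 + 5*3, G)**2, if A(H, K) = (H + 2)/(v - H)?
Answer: 361/324 ≈ 1.1142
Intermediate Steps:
G = -8
A(H, K) = (2 + H)/(-1 - H) (A(H, K) = (H + 2)/(-1 - H) = (2 + H)/(-1 - H))
A(2 + 5*3, G)**2 = ((-2 - (2 + 5*3))/(1 + (2 + 5*3)))**2 = ((-2 - (2 + 15))/(1 + (2 + 15)))**2 = ((-2 - 1*17)/(1 + 17))**2 = ((-2 - 17)/18)**2 = ((1/18)*(-19))**2 = (-19/18)**2 = 361/324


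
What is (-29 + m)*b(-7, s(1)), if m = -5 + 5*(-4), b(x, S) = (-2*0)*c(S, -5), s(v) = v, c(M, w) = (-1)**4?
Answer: 0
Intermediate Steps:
c(M, w) = 1
b(x, S) = 0 (b(x, S) = -2*0*1 = 0*1 = 0)
m = -25 (m = -5 - 20 = -25)
(-29 + m)*b(-7, s(1)) = (-29 - 25)*0 = -54*0 = 0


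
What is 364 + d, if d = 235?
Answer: 599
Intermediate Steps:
364 + d = 364 + 235 = 599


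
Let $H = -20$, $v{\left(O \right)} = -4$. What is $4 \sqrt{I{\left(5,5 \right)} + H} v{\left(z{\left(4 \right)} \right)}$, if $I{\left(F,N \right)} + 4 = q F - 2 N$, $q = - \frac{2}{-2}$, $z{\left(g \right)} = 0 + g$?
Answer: $- 16 i \sqrt{29} \approx - 86.163 i$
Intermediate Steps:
$z{\left(g \right)} = g$
$q = 1$ ($q = \left(-2\right) \left(- \frac{1}{2}\right) = 1$)
$I{\left(F,N \right)} = -4 + F - 2 N$ ($I{\left(F,N \right)} = -4 + \left(1 F - 2 N\right) = -4 + \left(F - 2 N\right) = -4 + F - 2 N$)
$4 \sqrt{I{\left(5,5 \right)} + H} v{\left(z{\left(4 \right)} \right)} = 4 \sqrt{\left(-4 + 5 - 10\right) - 20} \left(-4\right) = 4 \sqrt{-9 - 20} \left(-4\right) = 4 \sqrt{-29} \left(-4\right) = 4 i \sqrt{29} \left(-4\right) = - 16 i \sqrt{29}$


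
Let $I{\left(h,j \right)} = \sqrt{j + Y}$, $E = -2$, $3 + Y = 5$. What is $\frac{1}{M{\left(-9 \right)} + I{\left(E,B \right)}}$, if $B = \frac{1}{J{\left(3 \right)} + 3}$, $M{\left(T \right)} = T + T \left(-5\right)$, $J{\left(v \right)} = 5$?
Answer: $\frac{288}{10351} - \frac{2 \sqrt{34}}{10351} \approx 0.026697$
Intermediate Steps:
$Y = 2$ ($Y = -3 + 5 = 2$)
$M{\left(T \right)} = - 4 T$ ($M{\left(T \right)} = T - 5 T = - 4 T$)
$B = \frac{1}{8}$ ($B = \frac{1}{5 + 3} = \frac{1}{8} \approx 0.125$)
$I{\left(h,j \right)} = \sqrt{2 + j}$ ($I{\left(h,j \right)} = \sqrt{j + 2} = \sqrt{2 + j}$)
$\frac{1}{M{\left(-9 \right)} + I{\left(E,B \right)}} = \frac{1}{\left(-4\right) \left(-9\right) + \sqrt{2 + \frac{1}{8}}} = \frac{1}{36 + \sqrt{\frac{17}{8}}} = \frac{1}{36 + \frac{\sqrt{34}}{4}}$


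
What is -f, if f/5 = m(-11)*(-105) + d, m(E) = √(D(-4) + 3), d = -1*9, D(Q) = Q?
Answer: 45 + 525*I ≈ 45.0 + 525.0*I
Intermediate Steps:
d = -9
m(E) = I (m(E) = √(-4 + 3) = √(-1) = I)
f = -45 - 525*I (f = 5*(I*(-105) - 9) = 5*(-105*I - 9) = 5*(-9 - 105*I) = -45 - 525*I ≈ -45.0 - 525.0*I)
-f = -(-45 - 525*I) = 45 + 525*I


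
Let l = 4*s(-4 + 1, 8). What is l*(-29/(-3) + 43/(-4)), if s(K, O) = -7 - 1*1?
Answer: 104/3 ≈ 34.667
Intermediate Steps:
s(K, O) = -8 (s(K, O) = -7 - 1 = -8)
l = -32 (l = 4*(-8) = -32)
l*(-29/(-3) + 43/(-4)) = -32*(-29/(-3) + 43/(-4)) = -32*(-29*(-1/3) + 43*(-1/4)) = -32*(29/3 - 43/4) = -32*(-13/12) = 104/3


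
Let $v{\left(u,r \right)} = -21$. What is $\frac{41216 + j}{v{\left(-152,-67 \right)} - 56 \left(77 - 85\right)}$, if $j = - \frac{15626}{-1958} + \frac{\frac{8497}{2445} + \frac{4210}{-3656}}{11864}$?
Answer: $\frac{2140024826970752269}{22166481345143520} \approx 96.543$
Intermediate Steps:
$j = \frac{414299754276109}{51912134297760}$ ($j = \left(-15626\right) \left(- \frac{1}{1958}\right) + \left(8497 \cdot \frac{1}{2445} + 4210 \left(- \frac{1}{3656}\right)\right) \frac{1}{11864} = \frac{7813}{979} + \left(\frac{8497}{2445} - \frac{2105}{1828}\right) \frac{1}{11864} = \frac{7813}{979} + \frac{10385791}{4469460} \cdot \frac{1}{11864} = \frac{7813}{979} + \frac{10385791}{53025673440} = \frac{414299754276109}{51912134297760} \approx 7.9808$)
$\frac{41216 + j}{v{\left(-152,-67 \right)} - 56 \left(77 - 85\right)} = \frac{41216 + \frac{414299754276109}{51912134297760}}{-21 - 56 \left(77 - 85\right)} = \frac{2140024826970752269}{51912134297760 \left(-21 - -448\right)} = \frac{2140024826970752269}{51912134297760 \left(-21 + 448\right)} = \frac{2140024826970752269}{51912134297760 \cdot 427} = \frac{2140024826970752269}{51912134297760} \cdot \frac{1}{427} = \frac{2140024826970752269}{22166481345143520}$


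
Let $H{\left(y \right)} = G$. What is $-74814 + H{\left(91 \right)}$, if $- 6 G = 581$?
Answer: $- \frac{449465}{6} \approx -74911.0$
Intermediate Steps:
$G = - \frac{581}{6}$ ($G = \left(- \frac{1}{6}\right) 581 = - \frac{581}{6} \approx -96.833$)
$H{\left(y \right)} = - \frac{581}{6}$
$-74814 + H{\left(91 \right)} = -74814 - \frac{581}{6} = - \frac{449465}{6}$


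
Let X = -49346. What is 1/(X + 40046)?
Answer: -1/9300 ≈ -0.00010753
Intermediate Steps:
1/(X + 40046) = 1/(-49346 + 40046) = 1/(-9300) = -1/9300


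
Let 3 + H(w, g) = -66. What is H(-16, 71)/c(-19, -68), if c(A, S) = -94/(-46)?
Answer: -1587/47 ≈ -33.766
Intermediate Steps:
c(A, S) = 47/23 (c(A, S) = -94*(-1/46) = 47/23)
H(w, g) = -69 (H(w, g) = -3 - 66 = -69)
H(-16, 71)/c(-19, -68) = -69/47/23 = -69*23/47 = -1587/47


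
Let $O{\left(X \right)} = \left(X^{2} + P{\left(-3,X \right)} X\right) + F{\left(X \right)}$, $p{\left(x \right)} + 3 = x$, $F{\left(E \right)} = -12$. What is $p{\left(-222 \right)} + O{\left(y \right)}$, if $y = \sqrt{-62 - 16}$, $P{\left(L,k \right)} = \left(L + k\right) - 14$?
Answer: $-393 - 17 i \sqrt{78} \approx -393.0 - 150.14 i$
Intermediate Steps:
$P{\left(L,k \right)} = -14 + L + k$
$y = i \sqrt{78}$ ($y = \sqrt{-78} = i \sqrt{78} \approx 8.8318 i$)
$p{\left(x \right)} = -3 + x$
$O{\left(X \right)} = -12 + X^{2} + X \left(-17 + X\right)$ ($O{\left(X \right)} = \left(X^{2} + \left(-14 - 3 + X\right) X\right) - 12 = \left(X^{2} + \left(-17 + X\right) X\right) - 12 = \left(X^{2} + X \left(-17 + X\right)\right) - 12 = -12 + X^{2} + X \left(-17 + X\right)$)
$p{\left(-222 \right)} + O{\left(y \right)} = \left(-3 - 222\right) + \left(-12 + \left(i \sqrt{78}\right)^{2} + i \sqrt{78} \left(-17 + i \sqrt{78}\right)\right) = -225 - \left(90 - i \sqrt{78} \left(-17 + i \sqrt{78}\right)\right) = -315 + i \sqrt{78} \left(-17 + i \sqrt{78}\right)$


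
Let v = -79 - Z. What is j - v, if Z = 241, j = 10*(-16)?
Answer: 160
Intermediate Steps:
j = -160
v = -320 (v = -79 - 1*241 = -79 - 241 = -320)
j - v = -160 - 1*(-320) = -160 + 320 = 160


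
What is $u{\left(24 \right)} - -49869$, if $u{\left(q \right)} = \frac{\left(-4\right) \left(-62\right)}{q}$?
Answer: $\frac{149638}{3} \approx 49879.0$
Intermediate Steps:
$u{\left(q \right)} = \frac{248}{q}$
$u{\left(24 \right)} - -49869 = \frac{248}{24} - -49869 = 248 \cdot \frac{1}{24} + 49869 = \frac{31}{3} + 49869 = \frac{149638}{3}$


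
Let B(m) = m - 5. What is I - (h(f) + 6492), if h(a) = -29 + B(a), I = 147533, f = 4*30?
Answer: 140955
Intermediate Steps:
B(m) = -5 + m
f = 120
h(a) = -34 + a (h(a) = -29 + (-5 + a) = -34 + a)
I - (h(f) + 6492) = 147533 - ((-34 + 120) + 6492) = 147533 - (86 + 6492) = 147533 - 1*6578 = 147533 - 6578 = 140955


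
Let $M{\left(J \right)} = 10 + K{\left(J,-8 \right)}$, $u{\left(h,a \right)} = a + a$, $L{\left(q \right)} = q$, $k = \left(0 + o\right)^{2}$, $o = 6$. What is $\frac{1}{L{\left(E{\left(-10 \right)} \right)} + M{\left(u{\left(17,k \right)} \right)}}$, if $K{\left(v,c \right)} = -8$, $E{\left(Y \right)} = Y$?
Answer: $- \frac{1}{8} \approx -0.125$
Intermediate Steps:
$k = 36$ ($k = \left(0 + 6\right)^{2} = 6^{2} = 36$)
$u{\left(h,a \right)} = 2 a$
$M{\left(J \right)} = 2$ ($M{\left(J \right)} = 10 - 8 = 2$)
$\frac{1}{L{\left(E{\left(-10 \right)} \right)} + M{\left(u{\left(17,k \right)} \right)}} = \frac{1}{-10 + 2} = \frac{1}{-8} = - \frac{1}{8}$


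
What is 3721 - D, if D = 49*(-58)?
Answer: 6563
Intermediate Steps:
D = -2842
3721 - D = 3721 - 1*(-2842) = 3721 + 2842 = 6563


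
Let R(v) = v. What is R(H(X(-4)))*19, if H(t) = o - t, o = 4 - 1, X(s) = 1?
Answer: 38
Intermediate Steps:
o = 3
H(t) = 3 - t
R(H(X(-4)))*19 = (3 - 1*1)*19 = (3 - 1)*19 = 2*19 = 38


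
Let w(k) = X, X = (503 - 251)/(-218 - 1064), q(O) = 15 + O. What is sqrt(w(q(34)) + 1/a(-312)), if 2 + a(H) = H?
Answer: I*sqrt(8092221170)/201274 ≈ 0.44694*I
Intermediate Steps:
a(H) = -2 + H
X = -126/641 (X = 252/(-1282) = 252*(-1/1282) = -126/641 ≈ -0.19657)
w(k) = -126/641
sqrt(w(q(34)) + 1/a(-312)) = sqrt(-126/641 + 1/(-2 - 312)) = sqrt(-126/641 + 1/(-314)) = sqrt(-126/641 - 1/314) = sqrt(-40205/201274) = I*sqrt(8092221170)/201274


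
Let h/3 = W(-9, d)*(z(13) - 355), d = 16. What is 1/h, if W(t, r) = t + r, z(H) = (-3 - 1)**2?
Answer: -1/7119 ≈ -0.00014047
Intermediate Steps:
z(H) = 16 (z(H) = (-4)**2 = 16)
W(t, r) = r + t
h = -7119 (h = 3*((16 - 9)*(16 - 355)) = 3*(7*(-339)) = 3*(-2373) = -7119)
1/h = 1/(-7119) = -1/7119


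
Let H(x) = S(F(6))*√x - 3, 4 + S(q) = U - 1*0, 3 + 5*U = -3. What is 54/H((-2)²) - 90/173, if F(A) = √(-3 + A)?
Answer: -52740/11591 ≈ -4.5501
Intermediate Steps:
U = -6/5 (U = -⅗ + (⅕)*(-3) = -⅗ - ⅗ = -6/5 ≈ -1.2000)
S(q) = -26/5 (S(q) = -4 + (-6/5 - 1*0) = -4 + (-6/5 + 0) = -4 - 6/5 = -26/5)
H(x) = -3 - 26*√x/5 (H(x) = -26*√x/5 - 3 = -3 - 26*√x/5)
54/H((-2)²) - 90/173 = 54/(-3 - 26*√((-2)²)/5) - 90/173 = 54/(-3 - 26*√4/5) - 90*1/173 = 54/(-3 - 26/5*2) - 90/173 = 54/(-3 - 52/5) - 90/173 = 54/(-67/5) - 90/173 = 54*(-5/67) - 90/173 = -270/67 - 90/173 = -52740/11591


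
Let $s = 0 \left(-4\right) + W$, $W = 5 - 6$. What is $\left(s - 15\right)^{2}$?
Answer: $256$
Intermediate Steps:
$W = -1$ ($W = 5 - 6 = -1$)
$s = -1$ ($s = 0 \left(-4\right) - 1 = 0 - 1 = -1$)
$\left(s - 15\right)^{2} = \left(-1 - 15\right)^{2} = \left(-16\right)^{2} = 256$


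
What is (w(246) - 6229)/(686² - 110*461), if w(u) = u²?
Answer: 54287/419886 ≈ 0.12929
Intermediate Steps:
(w(246) - 6229)/(686² - 110*461) = (246² - 6229)/(686² - 110*461) = (60516 - 6229)/(470596 - 50710) = 54287/419886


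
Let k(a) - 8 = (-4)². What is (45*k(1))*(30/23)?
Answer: 32400/23 ≈ 1408.7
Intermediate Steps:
k(a) = 24 (k(a) = 8 + (-4)² = 8 + 16 = 24)
(45*k(1))*(30/23) = (45*24)*(30/23) = 1080*(30*(1/23)) = 1080*(30/23) = 32400/23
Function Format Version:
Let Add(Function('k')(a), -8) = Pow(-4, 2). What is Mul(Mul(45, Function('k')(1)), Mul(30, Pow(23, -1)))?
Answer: Rational(32400, 23) ≈ 1408.7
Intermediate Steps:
Function('k')(a) = 24 (Function('k')(a) = Add(8, Pow(-4, 2)) = Add(8, 16) = 24)
Mul(Mul(45, Function('k')(1)), Mul(30, Pow(23, -1))) = Mul(Mul(45, 24), Mul(30, Pow(23, -1))) = Mul(1080, Mul(30, Rational(1, 23))) = Mul(1080, Rational(30, 23)) = Rational(32400, 23)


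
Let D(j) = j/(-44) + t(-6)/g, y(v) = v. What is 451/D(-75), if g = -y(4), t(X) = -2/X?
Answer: 29766/107 ≈ 278.19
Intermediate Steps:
g = -4 (g = -1*4 = -4)
D(j) = -1/12 - j/44 (D(j) = j/(-44) - 2/(-6)/(-4) = j*(-1/44) - 2*(-1/6)*(-1/4) = -j/44 + (1/3)*(-1/4) = -j/44 - 1/12 = -1/12 - j/44)
451/D(-75) = 451/(-1/12 - 1/44*(-75)) = 451/(-1/12 + 75/44) = 451/(107/66) = 451*(66/107) = 29766/107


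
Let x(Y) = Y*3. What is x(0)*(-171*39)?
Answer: 0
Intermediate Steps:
x(Y) = 3*Y
x(0)*(-171*39) = (3*0)*(-171*39) = 0*(-6669) = 0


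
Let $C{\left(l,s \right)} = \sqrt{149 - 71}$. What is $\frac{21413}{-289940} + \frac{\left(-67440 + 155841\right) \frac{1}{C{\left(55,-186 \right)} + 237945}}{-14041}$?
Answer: $- \frac{42678720849123749}{577678819119147620} + \frac{29467 \sqrt{78}}{264990283999609} \approx -0.07388$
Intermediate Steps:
$C{\left(l,s \right)} = \sqrt{78}$
$\frac{21413}{-289940} + \frac{\left(-67440 + 155841\right) \frac{1}{C{\left(55,-186 \right)} + 237945}}{-14041} = \frac{21413}{-289940} + \frac{\left(-67440 + 155841\right) \frac{1}{\sqrt{78} + 237945}}{-14041} = 21413 \left(- \frac{1}{289940}\right) + \frac{88401}{237945 + \sqrt{78}} \left(- \frac{1}{14041}\right) = - \frac{161}{2180} - \frac{88401}{14041 \left(237945 + \sqrt{78}\right)}$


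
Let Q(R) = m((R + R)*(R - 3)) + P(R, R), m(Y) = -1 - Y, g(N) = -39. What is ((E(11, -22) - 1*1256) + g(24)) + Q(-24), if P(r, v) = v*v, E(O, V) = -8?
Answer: -2024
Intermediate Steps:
P(r, v) = v²
Q(R) = -1 + R² - 2*R*(-3 + R) (Q(R) = (-1 - (R + R)*(R - 3)) + R² = (-1 - 2*R*(-3 + R)) + R² = -1 + R² - 2*R*(-3 + R))
((E(11, -22) - 1*1256) + g(24)) + Q(-24) = ((-8 - 1*1256) - 39) + (-1 - 1*(-24)² + 6*(-24)) = ((-8 - 1256) - 39) + (-1 - 1*576 - 144) = (-1264 - 39) + (-1 - 576 - 144) = -1303 - 721 = -2024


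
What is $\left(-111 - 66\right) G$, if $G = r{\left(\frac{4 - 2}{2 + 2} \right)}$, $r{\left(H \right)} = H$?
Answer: $- \frac{177}{2} \approx -88.5$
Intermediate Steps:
$G = \frac{1}{2}$ ($G = \frac{4 - 2}{2 + 2} = \frac{2}{4} = 2 \cdot \frac{1}{4} = \frac{1}{2} \approx 0.5$)
$\left(-111 - 66\right) G = \left(-111 - 66\right) \frac{1}{2} = \left(-177\right) \frac{1}{2} = - \frac{177}{2}$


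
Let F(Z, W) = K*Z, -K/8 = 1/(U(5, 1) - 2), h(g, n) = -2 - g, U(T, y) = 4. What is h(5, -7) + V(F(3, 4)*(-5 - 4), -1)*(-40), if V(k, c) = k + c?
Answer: -4287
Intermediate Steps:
K = -4 (K = -8/(4 - 2) = -8/2 = -8*½ = -4)
F(Z, W) = -4*Z
V(k, c) = c + k
h(5, -7) + V(F(3, 4)*(-5 - 4), -1)*(-40) = (-2 - 1*5) + (-1 + (-4*3)*(-5 - 4))*(-40) = (-2 - 5) + (-1 - 12*(-9))*(-40) = -7 + (-1 + 108)*(-40) = -7 + 107*(-40) = -7 - 4280 = -4287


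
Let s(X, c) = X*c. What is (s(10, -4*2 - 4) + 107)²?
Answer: 169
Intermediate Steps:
(s(10, -4*2 - 4) + 107)² = (10*(-4*2 - 4) + 107)² = (10*(-8 - 4) + 107)² = (10*(-12) + 107)² = (-120 + 107)² = (-13)² = 169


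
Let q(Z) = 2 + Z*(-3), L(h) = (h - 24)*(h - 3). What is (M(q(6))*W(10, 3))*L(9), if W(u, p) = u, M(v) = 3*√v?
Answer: -10800*I ≈ -10800.0*I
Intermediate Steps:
L(h) = (-24 + h)*(-3 + h)
q(Z) = 2 - 3*Z
(M(q(6))*W(10, 3))*L(9) = ((3*√(2 - 3*6))*10)*(72 + 9² - 27*9) = ((3*√(2 - 18))*10)*(72 + 81 - 243) = ((3*√(-16))*10)*(-90) = ((3*(4*I))*10)*(-90) = ((12*I)*10)*(-90) = (120*I)*(-90) = -10800*I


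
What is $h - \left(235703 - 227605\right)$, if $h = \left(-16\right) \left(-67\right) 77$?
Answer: $74446$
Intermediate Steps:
$h = 82544$ ($h = 1072 \cdot 77 = 82544$)
$h - \left(235703 - 227605\right) = 82544 - \left(235703 - 227605\right) = 82544 - 8098 = 74446$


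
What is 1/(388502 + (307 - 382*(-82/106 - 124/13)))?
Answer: 689/270603511 ≈ 2.5462e-6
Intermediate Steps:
1/(388502 + (307 - 382*(-82/106 - 124/13))) = 1/(388502 + (307 - 382*(-82*1/106 - 124*1/13))) = 1/(388502 + (307 - 382*(-41/53 - 124/13))) = 1/(388502 + (307 - 382*(-7105/689))) = 1/(388502 + (307 + 2714110/689)) = 1/(388502 + 2925633/689) = 1/(270603511/689) = 689/270603511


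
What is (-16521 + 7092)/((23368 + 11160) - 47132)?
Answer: 9429/12604 ≈ 0.74810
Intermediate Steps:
(-16521 + 7092)/((23368 + 11160) - 47132) = -9429/(34528 - 47132) = -9429/(-12604) = -9429*(-1/12604) = 9429/12604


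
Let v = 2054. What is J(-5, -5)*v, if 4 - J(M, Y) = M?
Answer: 18486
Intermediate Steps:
J(M, Y) = 4 - M
J(-5, -5)*v = (4 - 1*(-5))*2054 = (4 + 5)*2054 = 9*2054 = 18486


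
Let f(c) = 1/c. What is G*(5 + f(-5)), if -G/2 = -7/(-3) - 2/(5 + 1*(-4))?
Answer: -16/5 ≈ -3.2000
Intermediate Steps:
G = -⅔ (G = -2*(-7/(-3) - 2/(5 + 1*(-4))) = -2*(-7*(-⅓) - 2/(5 - 4)) = -2*(7/3 - 2/1) = -2*(7/3 - 2*1) = -2*(7/3 - 2) = -2*⅓ = -⅔ ≈ -0.66667)
G*(5 + f(-5)) = -2*(5 + 1/(-5))/3 = -2*(5 - ⅕)/3 = -⅔*24/5 = -16/5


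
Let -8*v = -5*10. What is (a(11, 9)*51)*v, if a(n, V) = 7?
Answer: 8925/4 ≈ 2231.3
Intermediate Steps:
v = 25/4 (v = -(-5)*10/8 = -⅛*(-50) = 25/4 ≈ 6.2500)
(a(11, 9)*51)*v = (7*51)*(25/4) = 357*(25/4) = 8925/4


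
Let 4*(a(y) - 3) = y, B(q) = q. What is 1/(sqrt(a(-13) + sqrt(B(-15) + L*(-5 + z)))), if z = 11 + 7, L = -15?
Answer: 2/sqrt(-1 + 4*I*sqrt(210)) ≈ 0.18413 - 0.18733*I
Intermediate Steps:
a(y) = 3 + y/4
z = 18
1/(sqrt(a(-13) + sqrt(B(-15) + L*(-5 + z)))) = 1/(sqrt((3 + (1/4)*(-13)) + sqrt(-15 - 15*(-5 + 18)))) = 1/(sqrt((3 - 13/4) + sqrt(-15 - 15*13))) = 1/(sqrt(-1/4 + sqrt(-15 - 195))) = 1/(sqrt(-1/4 + sqrt(-210))) = 1/(sqrt(-1/4 + I*sqrt(210))) = 1/sqrt(-1/4 + I*sqrt(210))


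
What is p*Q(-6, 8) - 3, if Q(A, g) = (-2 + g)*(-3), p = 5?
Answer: -93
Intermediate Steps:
Q(A, g) = 6 - 3*g
p*Q(-6, 8) - 3 = 5*(6 - 3*8) - 3 = 5*(6 - 24) - 3 = 5*(-18) - 3 = -90 - 3 = -93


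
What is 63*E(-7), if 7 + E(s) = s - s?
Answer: -441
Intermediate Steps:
E(s) = -7 (E(s) = -7 + (s - s) = -7 + 0 = -7)
63*E(-7) = 63*(-7) = -441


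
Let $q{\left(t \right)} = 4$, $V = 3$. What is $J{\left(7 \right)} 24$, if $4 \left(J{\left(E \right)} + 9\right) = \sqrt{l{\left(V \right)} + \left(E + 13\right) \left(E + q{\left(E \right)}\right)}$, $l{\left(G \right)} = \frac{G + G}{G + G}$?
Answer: $-216 + 6 \sqrt{221} \approx -126.8$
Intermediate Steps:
$l{\left(G \right)} = 1$ ($l{\left(G \right)} = \frac{2 G}{2 G} = 2 G \frac{1}{2 G} = 1$)
$J{\left(E \right)} = -9 + \frac{\sqrt{1 + \left(4 + E\right) \left(13 + E\right)}}{4}$ ($J{\left(E \right)} = -9 + \frac{\sqrt{1 + \left(E + 13\right) \left(E + 4\right)}}{4} = -9 + \frac{\sqrt{1 + \left(13 + E\right) \left(4 + E\right)}}{4} = -9 + \frac{\sqrt{1 + \left(4 + E\right) \left(13 + E\right)}}{4}$)
$J{\left(7 \right)} 24 = \left(-9 + \frac{\sqrt{53 + 7^{2} + 17 \cdot 7}}{4}\right) 24 = \left(-9 + \frac{\sqrt{53 + 49 + 119}}{4}\right) 24 = \left(-9 + \frac{\sqrt{221}}{4}\right) 24 = -216 + 6 \sqrt{221}$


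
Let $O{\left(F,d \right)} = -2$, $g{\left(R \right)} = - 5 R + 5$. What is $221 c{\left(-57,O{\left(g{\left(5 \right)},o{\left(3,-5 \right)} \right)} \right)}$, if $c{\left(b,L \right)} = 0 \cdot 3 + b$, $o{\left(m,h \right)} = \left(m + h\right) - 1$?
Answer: $-12597$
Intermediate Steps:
$o{\left(m,h \right)} = -1 + h + m$ ($o{\left(m,h \right)} = \left(h + m\right) - 1 = -1 + h + m$)
$g{\left(R \right)} = 5 - 5 R$
$c{\left(b,L \right)} = b$ ($c{\left(b,L \right)} = 0 + b = b$)
$221 c{\left(-57,O{\left(g{\left(5 \right)},o{\left(3,-5 \right)} \right)} \right)} = 221 \left(-57\right) = -12597$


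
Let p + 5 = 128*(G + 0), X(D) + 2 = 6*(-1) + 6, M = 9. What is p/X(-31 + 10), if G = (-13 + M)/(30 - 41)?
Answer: -457/22 ≈ -20.773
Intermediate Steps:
X(D) = -2 (X(D) = -2 + (6*(-1) + 6) = -2 + (-6 + 6) = -2 + 0 = -2)
G = 4/11 (G = (-13 + 9)/(30 - 41) = -4/(-11) = -4*(-1/11) = 4/11 ≈ 0.36364)
p = 457/11 (p = -5 + 128*(4/11 + 0) = -5 + 128*(4/11) = -5 + 512/11 = 457/11 ≈ 41.545)
p/X(-31 + 10) = (457/11)/(-2) = (457/11)*(-½) = -457/22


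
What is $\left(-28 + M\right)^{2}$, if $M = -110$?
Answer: $19044$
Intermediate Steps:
$\left(-28 + M\right)^{2} = \left(-28 - 110\right)^{2} = \left(-138\right)^{2} = 19044$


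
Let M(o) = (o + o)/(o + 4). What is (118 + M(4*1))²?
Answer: 14161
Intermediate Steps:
M(o) = 2*o/(4 + o) (M(o) = (2*o)/(4 + o) = 2*o/(4 + o))
(118 + M(4*1))² = (118 + 2*(4*1)/(4 + 4*1))² = (118 + 2*4/(4 + 4))² = (118 + 2*4/8)² = (118 + 2*4*(⅛))² = (118 + 1)² = 119² = 14161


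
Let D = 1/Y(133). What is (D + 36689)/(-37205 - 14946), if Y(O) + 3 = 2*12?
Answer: -770470/1095171 ≈ -0.70352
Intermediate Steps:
Y(O) = 21 (Y(O) = -3 + 2*12 = -3 + 24 = 21)
D = 1/21 ≈ 0.047619
(D + 36689)/(-37205 - 14946) = (1/21 + 36689)/(-37205 - 14946) = (770470/21)/(-52151) = (770470/21)*(-1/52151) = -770470/1095171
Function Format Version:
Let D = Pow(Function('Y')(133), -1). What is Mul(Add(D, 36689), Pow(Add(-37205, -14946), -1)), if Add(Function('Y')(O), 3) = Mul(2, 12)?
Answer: Rational(-770470, 1095171) ≈ -0.70352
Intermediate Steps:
Function('Y')(O) = 21 (Function('Y')(O) = Add(-3, Mul(2, 12)) = Add(-3, 24) = 21)
D = Rational(1, 21) (D = Pow(21, -1) = Rational(1, 21) ≈ 0.047619)
Mul(Add(D, 36689), Pow(Add(-37205, -14946), -1)) = Mul(Add(Rational(1, 21), 36689), Pow(Add(-37205, -14946), -1)) = Mul(Rational(770470, 21), Pow(-52151, -1)) = Mul(Rational(770470, 21), Rational(-1, 52151)) = Rational(-770470, 1095171)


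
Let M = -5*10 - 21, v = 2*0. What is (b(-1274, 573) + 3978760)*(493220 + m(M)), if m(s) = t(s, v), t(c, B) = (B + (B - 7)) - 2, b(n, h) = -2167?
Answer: 1961299410123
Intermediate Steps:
v = 0
t(c, B) = -9 + 2*B (t(c, B) = (B + (-7 + B)) - 2 = (-7 + 2*B) - 2 = -9 + 2*B)
M = -71 (M = -50 - 21 = -71)
m(s) = -9 (m(s) = -9 + 2*0 = -9 + 0 = -9)
(b(-1274, 573) + 3978760)*(493220 + m(M)) = (-2167 + 3978760)*(493220 - 9) = 3976593*493211 = 1961299410123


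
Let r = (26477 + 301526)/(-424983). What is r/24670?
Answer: -25231/806486970 ≈ -3.1285e-5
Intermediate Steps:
r = -25231/32691 (r = 328003*(-1/424983) = -25231/32691 ≈ -0.77180)
r/24670 = -25231/32691/24670 = -25231/32691*1/24670 = -25231/806486970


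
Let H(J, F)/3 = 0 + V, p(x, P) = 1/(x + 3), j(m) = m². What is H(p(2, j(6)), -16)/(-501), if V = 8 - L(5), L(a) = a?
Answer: -3/167 ≈ -0.017964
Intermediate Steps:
V = 3 (V = 8 - 1*5 = 8 - 5 = 3)
p(x, P) = 1/(3 + x)
H(J, F) = 9 (H(J, F) = 3*(0 + 3) = 3*3 = 9)
H(p(2, j(6)), -16)/(-501) = 9/(-501) = 9*(-1/501) = -3/167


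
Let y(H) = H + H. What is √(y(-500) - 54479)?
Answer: I*√55479 ≈ 235.54*I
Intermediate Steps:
y(H) = 2*H
√(y(-500) - 54479) = √(2*(-500) - 54479) = √(-1000 - 54479) = √(-55479) = I*√55479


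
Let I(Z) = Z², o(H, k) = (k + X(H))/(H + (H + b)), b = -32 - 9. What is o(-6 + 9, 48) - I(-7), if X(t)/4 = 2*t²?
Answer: -367/7 ≈ -52.429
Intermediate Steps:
X(t) = 8*t² (X(t) = 4*(2*t²) = 8*t²)
b = -41
o(H, k) = (k + 8*H²)/(-41 + 2*H) (o(H, k) = (k + 8*H²)/(H + (H - 41)) = (k + 8*H²)/(H + (-41 + H)) = (k + 8*H²)/(-41 + 2*H))
o(-6 + 9, 48) - I(-7) = (48 + 8*(-6 + 9)²)/(-41 + 2*(-6 + 9)) - 1*(-7)² = (48 + 8*3²)/(-41 + 2*3) - 1*49 = (48 + 8*9)/(-41 + 6) - 49 = (48 + 72)/(-35) - 49 = -1/35*120 - 49 = -24/7 - 49 = -367/7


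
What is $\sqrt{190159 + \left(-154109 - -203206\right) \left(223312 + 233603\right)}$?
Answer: $7 \sqrt{457823386} \approx 1.4978 \cdot 10^{5}$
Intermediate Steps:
$\sqrt{190159 + \left(-154109 - -203206\right) \left(223312 + 233603\right)} = \sqrt{190159 + \left(-154109 + 203206\right) 456915} = \sqrt{190159 + 49097 \cdot 456915} = \sqrt{190159 + 22433155755} = \sqrt{22433345914} = 7 \sqrt{457823386}$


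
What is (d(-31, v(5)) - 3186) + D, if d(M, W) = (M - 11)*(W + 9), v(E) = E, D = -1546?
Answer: -5320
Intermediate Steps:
d(M, W) = (-11 + M)*(9 + W)
(d(-31, v(5)) - 3186) + D = ((-99 - 11*5 + 9*(-31) - 31*5) - 3186) - 1546 = ((-99 - 55 - 279 - 155) - 3186) - 1546 = (-588 - 3186) - 1546 = -3774 - 1546 = -5320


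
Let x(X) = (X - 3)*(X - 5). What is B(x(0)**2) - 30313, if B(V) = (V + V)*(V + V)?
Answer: 172187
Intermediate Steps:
x(X) = (-5 + X)*(-3 + X) (x(X) = (-3 + X)*(-5 + X) = (-5 + X)*(-3 + X))
B(V) = 4*V**2 (B(V) = (2*V)*(2*V) = 4*V**2)
B(x(0)**2) - 30313 = 4*((15 + 0**2 - 8*0)**2)**2 - 30313 = 4*((15 + 0 + 0)**2)**2 - 30313 = 4*(15**2)**2 - 30313 = 4*225**2 - 30313 = 4*50625 - 30313 = 202500 - 30313 = 172187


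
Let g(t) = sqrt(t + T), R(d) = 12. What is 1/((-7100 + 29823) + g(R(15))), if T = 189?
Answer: 22723/516334528 - sqrt(201)/516334528 ≈ 4.3981e-5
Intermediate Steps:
g(t) = sqrt(189 + t) (g(t) = sqrt(t + 189) = sqrt(189 + t))
1/((-7100 + 29823) + g(R(15))) = 1/((-7100 + 29823) + sqrt(189 + 12)) = 1/(22723 + sqrt(201))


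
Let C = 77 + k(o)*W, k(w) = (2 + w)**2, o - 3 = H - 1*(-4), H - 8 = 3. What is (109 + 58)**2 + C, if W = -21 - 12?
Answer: 14766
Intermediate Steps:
H = 11 (H = 8 + 3 = 11)
o = 18 (o = 3 + (11 - 1*(-4)) = 3 + (11 + 4) = 3 + 15 = 18)
W = -33
C = -13123 (C = 77 + (2 + 18)**2*(-33) = 77 + 20**2*(-33) = 77 + 400*(-33) = 77 - 13200 = -13123)
(109 + 58)**2 + C = (109 + 58)**2 - 13123 = 167**2 - 13123 = 27889 - 13123 = 14766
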